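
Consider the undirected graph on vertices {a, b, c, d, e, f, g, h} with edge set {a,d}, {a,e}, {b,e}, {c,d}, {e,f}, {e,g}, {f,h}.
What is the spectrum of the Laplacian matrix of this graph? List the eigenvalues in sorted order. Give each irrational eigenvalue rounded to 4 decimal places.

[0, 0.2538, 0.5472, 1, 1.4689, 2.4066, 3.1504, 5.1732]

Each diagonal entry of L is the vertex degree and each off-diagonal entry is -1 where an edge is present, 0 otherwise; in the order [a, b, c, d, e, f, g, h] the diagonal is [2, 1, 1, 2, 4, 2, 1, 1]. Diagonalising L (or applying a numerical eigensolver to the 8x8 matrix) gives the spectrum above. The single zero eigenvalue shows the graph is connected. The largest eigenvalue, 5.1732, is at most the vertex count 8. There is one zero in the spectrum, matching the 1 component.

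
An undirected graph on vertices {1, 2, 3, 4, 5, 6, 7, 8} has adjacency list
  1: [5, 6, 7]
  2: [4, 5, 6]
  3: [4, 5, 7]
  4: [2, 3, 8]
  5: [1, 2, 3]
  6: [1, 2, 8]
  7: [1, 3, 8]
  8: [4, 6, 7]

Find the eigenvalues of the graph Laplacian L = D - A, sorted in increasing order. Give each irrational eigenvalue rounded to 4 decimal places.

[0, 2, 2, 2, 4, 4, 4, 6]

With the vertex order [1, 2, 3, 4, 5, 6, 7, 8], the degrees are [3, 3, 3, 3, 3, 3, 3, 3], giving D = diag(3, 3, 3, 3, 3, 3, 3, 3) and L = D - A. Diagonalising L (or applying a numerical eigensolver to the 8x8 matrix) gives the spectrum above. The largest eigenvalue, 6, is at most the vertex count 8.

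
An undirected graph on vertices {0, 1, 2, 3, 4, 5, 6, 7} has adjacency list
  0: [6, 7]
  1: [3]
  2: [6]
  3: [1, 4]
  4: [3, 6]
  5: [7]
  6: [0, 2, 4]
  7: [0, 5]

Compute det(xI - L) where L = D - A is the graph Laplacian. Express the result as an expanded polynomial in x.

x^8 - 14x^7 + 77x^6 - 212x^5 + 308x^4 - 228x^3 + 75x^2 - 8x

Reading degrees in the order [0, 1, 2, 3, 4, 5, 6, 7] gives [2, 1, 1, 2, 2, 1, 3, 2]; set D = diag(2, 1, 1, 2, 2, 1, 3, 2) and form L = D - A. Computing det(xI - L) by cofactor expansion (or equivalently via sum-over-permutations) gives x^8 - 14x^7 + 77x^6 - 212x^5 + 308x^4 - 228x^3 + 75x^2 - 8x. Since p(0) = det(-L) = 0, x divides p(x). The eigenvalues sum to 14, which equals trace(L) = 2|E|.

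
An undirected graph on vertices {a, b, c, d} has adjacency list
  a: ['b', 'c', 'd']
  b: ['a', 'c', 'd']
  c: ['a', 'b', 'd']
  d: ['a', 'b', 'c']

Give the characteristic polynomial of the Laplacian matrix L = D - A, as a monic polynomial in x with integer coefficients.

x^4 - 12x^3 + 48x^2 - 64x

Reading degrees in the order [a, b, c, d] gives [3, 3, 3, 3]; set D = diag(3, 3, 3, 3) and form L = D - A. L has integer entries, so p(x) = det(xI - L) has integer coefficients. Expanding the determinant yields x^4 - 12x^3 + 48x^2 - 64x. Since p(0) = det(-L) = 0, x divides p(x). There is one zero in the spectrum, matching the 1 component. By the matrix-tree theorem the graph has (1/4) * product of the nonzero eigenvalues = 16 spanning trees.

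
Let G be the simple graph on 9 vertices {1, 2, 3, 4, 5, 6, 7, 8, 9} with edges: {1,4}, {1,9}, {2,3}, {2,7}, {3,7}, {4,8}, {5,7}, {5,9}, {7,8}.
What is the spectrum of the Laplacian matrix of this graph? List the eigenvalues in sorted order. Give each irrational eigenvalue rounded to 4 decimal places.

Each diagonal entry of L is the vertex degree and each off-diagonal entry is -1 where an edge is present, 0 otherwise; in the order [1, 2, 3, 4, 5, 6, 7, 8, 9] the diagonal is [2, 2, 2, 2, 2, 0, 4, 2, 2]. Since every row of L sums to 0, the all-ones vector is in the kernel and 0 is an eigenvalue. The 2 zero eigenvalues correspond to the 2 connected components. There are 2 zeros in the spectrum, matching the 2 components.

[0, 0, 0.4965, 1, 1.7356, 3, 3, 3.5767, 5.1912]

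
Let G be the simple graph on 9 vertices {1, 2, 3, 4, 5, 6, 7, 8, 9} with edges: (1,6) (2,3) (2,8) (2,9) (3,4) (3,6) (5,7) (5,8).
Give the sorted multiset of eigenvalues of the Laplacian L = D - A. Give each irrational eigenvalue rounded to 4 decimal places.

[0, 0.1862, 0.4822, 0.7043, 1.4073, 2.1338, 2.8532, 3.5372, 4.6958]

With the vertex order [1, 2, 3, 4, 5, 6, 7, 8, 9], the degrees are [1, 3, 3, 1, 2, 2, 1, 2, 1], giving D = diag(1, 3, 3, 1, 2, 2, 1, 2, 1) and L = D - A. Diagonalising L (or applying a numerical eigensolver to the 9x9 matrix) gives the spectrum above. The single zero eigenvalue shows the graph is connected. By the matrix-tree theorem the graph has (1/9) * product of the nonzero eigenvalues = 1 spanning tree. The eigenvalues sum to 16, which equals trace(L) = 2|E|.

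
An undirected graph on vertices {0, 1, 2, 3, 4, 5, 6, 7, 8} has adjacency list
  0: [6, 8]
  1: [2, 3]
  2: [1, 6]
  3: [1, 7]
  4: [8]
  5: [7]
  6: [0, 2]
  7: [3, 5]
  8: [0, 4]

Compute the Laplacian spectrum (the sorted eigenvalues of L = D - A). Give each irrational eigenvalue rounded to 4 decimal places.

Each diagonal entry of L is the vertex degree and each off-diagonal entry is -1 where an edge is present, 0 otherwise; in the order [0, 1, 2, 3, 4, 5, 6, 7, 8] the diagonal is [2, 2, 2, 2, 1, 1, 2, 2, 2]. Since every row of L sums to 0, the all-ones vector is in the kernel and 0 is an eigenvalue. The single zero eigenvalue shows the graph is connected. By the matrix-tree theorem the graph has (1/9) * product of the nonzero eigenvalues = 1 spanning tree.

[0, 0.1206, 0.4679, 1, 1.6527, 2.3473, 3, 3.5321, 3.8794]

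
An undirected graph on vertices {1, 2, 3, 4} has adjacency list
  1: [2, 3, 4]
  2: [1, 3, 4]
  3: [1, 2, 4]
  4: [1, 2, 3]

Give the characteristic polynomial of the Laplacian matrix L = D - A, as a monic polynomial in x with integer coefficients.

With the vertex order [1, 2, 3, 4], the degrees are [3, 3, 3, 3], giving D = diag(3, 3, 3, 3) and L = D - A. L has integer entries, so p(x) = det(xI - L) has integer coefficients. Expanding the determinant yields x^4 - 12x^3 + 48x^2 - 64x. Since p(0) = det(-L) = 0, x divides p(x). There is one zero in the spectrum, matching the 1 component.

x^4 - 12x^3 + 48x^2 - 64x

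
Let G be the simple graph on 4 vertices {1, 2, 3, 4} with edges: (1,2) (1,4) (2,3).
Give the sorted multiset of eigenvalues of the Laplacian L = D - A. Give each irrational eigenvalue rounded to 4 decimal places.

[0, 0.5858, 2, 3.4142]

Each diagonal entry of L is the vertex degree and each off-diagonal entry is -1 where an edge is present, 0 otherwise; in the order [1, 2, 3, 4] the diagonal is [2, 2, 1, 1]. The multiplicity of 0 as a Laplacian eigenvalue equals the number of connected components. The single zero eigenvalue shows the graph is connected.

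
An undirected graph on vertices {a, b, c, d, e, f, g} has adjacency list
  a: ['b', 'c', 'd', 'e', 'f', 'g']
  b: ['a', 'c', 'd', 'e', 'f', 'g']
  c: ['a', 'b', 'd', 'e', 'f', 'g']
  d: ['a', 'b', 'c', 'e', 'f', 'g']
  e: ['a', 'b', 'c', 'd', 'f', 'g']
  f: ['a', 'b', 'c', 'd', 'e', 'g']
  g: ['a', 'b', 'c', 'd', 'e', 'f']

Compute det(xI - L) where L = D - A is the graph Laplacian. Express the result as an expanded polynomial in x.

x^7 - 42x^6 + 735x^5 - 6860x^4 + 36015x^3 - 100842x^2 + 117649x

Each diagonal entry of L is the vertex degree and each off-diagonal entry is -1 where an edge is present, 0 otherwise; in the order [a, b, c, d, e, f, g] the diagonal is [6, 6, 6, 6, 6, 6, 6]. Computing det(xI - L) by cofactor expansion (or equivalently via sum-over-permutations) gives x^7 - 42x^6 + 735x^5 - 6860x^4 + 36015x^3 - 100842x^2 + 117649x. The coefficient of x^6 equals -trace(L) = -42, matching the sum of degrees. By the matrix-tree theorem the graph has (1/7) * product of the nonzero eigenvalues = 16807 spanning trees.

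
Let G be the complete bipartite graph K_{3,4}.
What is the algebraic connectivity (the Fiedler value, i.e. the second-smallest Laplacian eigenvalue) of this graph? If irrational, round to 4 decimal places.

The graph has 7 vertices and degree multiset [4, 4, 4, 3, 3, 3, 3]; D is the diagonal matrix of degrees and L = D - A. Computing the eigenvalues of L and sorting gives [0, 3, 3, 3, 4, 4, 7]. The Fiedler value lambda_2 = 3 is strictly positive, so the graph is connected. The eigenvalues sum to 24, which equals trace(L) = 2|E|.

3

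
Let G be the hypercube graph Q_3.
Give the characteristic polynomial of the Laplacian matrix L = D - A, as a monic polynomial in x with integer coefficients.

The graph has 8 vertices and degree multiset [3, 3, 3, 3, 3, 3, 3, 3]; D is the diagonal matrix of degrees and L = D - A. Computing det(xI - L) by cofactor expansion (or equivalently via sum-over-permutations) gives x^8 - 24x^7 + 240x^6 - 1296x^5 + 4080x^4 - 7488x^3 + 7424x^2 - 3072x. The constant term is 0 because L is singular (the all-ones vector lies in its kernel). By the matrix-tree theorem the graph has (1/8) * product of the nonzero eigenvalues = 384 spanning trees.

x^8 - 24x^7 + 240x^6 - 1296x^5 + 4080x^4 - 7488x^3 + 7424x^2 - 3072x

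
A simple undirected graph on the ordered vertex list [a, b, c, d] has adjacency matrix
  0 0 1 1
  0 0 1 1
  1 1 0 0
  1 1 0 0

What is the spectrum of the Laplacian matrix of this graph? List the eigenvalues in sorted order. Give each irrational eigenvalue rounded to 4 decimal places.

Reading degrees in the order [a, b, c, d] gives [2, 2, 2, 2]; set D = diag(2, 2, 2, 2) and form L = D - A. The multiplicity of 0 as a Laplacian eigenvalue equals the number of connected components. The single zero eigenvalue shows the graph is connected. The eigenvalues sum to 8, which equals trace(L) = 2|E|.

[0, 2, 2, 4]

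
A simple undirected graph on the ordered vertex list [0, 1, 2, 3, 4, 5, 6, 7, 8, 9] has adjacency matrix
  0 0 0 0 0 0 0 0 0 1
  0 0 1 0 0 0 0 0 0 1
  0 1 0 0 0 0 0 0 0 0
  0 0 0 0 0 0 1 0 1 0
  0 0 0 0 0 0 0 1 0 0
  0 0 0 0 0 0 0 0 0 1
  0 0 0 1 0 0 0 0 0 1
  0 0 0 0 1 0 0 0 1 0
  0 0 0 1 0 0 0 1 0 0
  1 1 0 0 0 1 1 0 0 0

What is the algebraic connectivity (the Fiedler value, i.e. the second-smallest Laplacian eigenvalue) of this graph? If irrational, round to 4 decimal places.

0.1317

Each diagonal entry of L is the vertex degree and each off-diagonal entry is -1 where an edge is present, 0 otherwise; in the order [0, 1, 2, 3, 4, 5, 6, 7, 8, 9] the diagonal is [1, 2, 1, 2, 1, 1, 2, 2, 2, 4]. The sorted Laplacian eigenvalues are [0, 0.1317, 0.5006, 0.7370, 1, 1.6424, 2.3851, 2.7880, 3.6407, 5.1744]; the algebraic connectivity is the second entry, 0.1317. There is one zero in the spectrum, matching the 1 component.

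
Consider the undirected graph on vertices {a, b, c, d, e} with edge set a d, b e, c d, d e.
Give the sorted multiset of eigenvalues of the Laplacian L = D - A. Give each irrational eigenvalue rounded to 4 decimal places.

With the vertex order [a, b, c, d, e], the degrees are [1, 1, 1, 3, 2], giving D = diag(1, 1, 1, 3, 2) and L = D - A. L is symmetric positive semidefinite, so every eigenvalue is real and nonnegative. The single zero eigenvalue shows the graph is connected. The eigenvalues sum to 8, which equals trace(L) = 2|E|. The largest eigenvalue, 4.1701, is at most the vertex count 5.

[0, 0.5188, 1, 2.3111, 4.1701]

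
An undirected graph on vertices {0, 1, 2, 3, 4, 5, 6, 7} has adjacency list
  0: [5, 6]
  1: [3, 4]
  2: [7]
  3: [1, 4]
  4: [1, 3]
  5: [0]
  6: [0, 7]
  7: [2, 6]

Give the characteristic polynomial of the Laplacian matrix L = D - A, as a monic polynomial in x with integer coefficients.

Each diagonal entry of L is the vertex degree and each off-diagonal entry is -1 where an edge is present, 0 otherwise; in the order [0, 1, 2, 3, 4, 5, 6, 7] the diagonal is [2, 2, 1, 2, 2, 1, 2, 2]. Computing det(xI - L) by cofactor expansion (or equivalently via sum-over-permutations) gives x^8 - 14x^7 + 78x^6 - 218x^5 + 314x^4 - 210x^3 + 45x^2. The coefficient of x^7 equals -trace(L) = -14, matching the sum of degrees. The eigenvalues sum to 14, which equals trace(L) = 2|E|.

x^8 - 14x^7 + 78x^6 - 218x^5 + 314x^4 - 210x^3 + 45x^2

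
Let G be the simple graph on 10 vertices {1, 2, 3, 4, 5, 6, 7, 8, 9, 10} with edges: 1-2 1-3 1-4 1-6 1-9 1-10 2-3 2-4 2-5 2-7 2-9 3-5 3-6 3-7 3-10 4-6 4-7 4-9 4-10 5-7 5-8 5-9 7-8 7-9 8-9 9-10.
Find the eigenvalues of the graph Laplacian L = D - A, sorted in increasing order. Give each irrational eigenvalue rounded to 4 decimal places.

[0, 2.0612, 3.3367, 4.1943, 5.3561, 6.3403, 6.5293, 7.6150, 7.9074, 8.6598]

Each diagonal entry of L is the vertex degree and each off-diagonal entry is -1 where an edge is present, 0 otherwise; in the order [1, 2, 3, 4, 5, 6, 7, 8, 9, 10] the diagonal is [6, 6, 6, 6, 5, 3, 6, 3, 7, 4]. Since every row of L sums to 0, the all-ones vector is in the kernel and 0 is an eigenvalue. The largest eigenvalue, 8.6598, is at most the vertex count 10. The eigenvalues sum to 52, which equals trace(L) = 2|E|.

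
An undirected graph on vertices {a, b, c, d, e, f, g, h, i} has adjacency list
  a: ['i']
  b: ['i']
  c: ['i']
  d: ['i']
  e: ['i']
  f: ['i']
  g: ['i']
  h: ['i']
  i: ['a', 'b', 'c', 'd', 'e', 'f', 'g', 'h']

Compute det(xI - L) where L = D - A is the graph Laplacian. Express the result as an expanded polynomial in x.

x^9 - 16x^8 + 84x^7 - 224x^6 + 350x^5 - 336x^4 + 196x^3 - 64x^2 + 9x

Each diagonal entry of L is the vertex degree and each off-diagonal entry is -1 where an edge is present, 0 otherwise; in the order [a, b, c, d, e, f, g, h, i] the diagonal is [1, 1, 1, 1, 1, 1, 1, 1, 8]. L has integer entries, so p(x) = det(xI - L) has integer coefficients. Expanding the determinant yields x^9 - 16x^8 + 84x^7 - 224x^6 + 350x^5 - 336x^4 + 196x^3 - 64x^2 + 9x. The coefficient of x^8 equals -trace(L) = -16, matching the sum of degrees.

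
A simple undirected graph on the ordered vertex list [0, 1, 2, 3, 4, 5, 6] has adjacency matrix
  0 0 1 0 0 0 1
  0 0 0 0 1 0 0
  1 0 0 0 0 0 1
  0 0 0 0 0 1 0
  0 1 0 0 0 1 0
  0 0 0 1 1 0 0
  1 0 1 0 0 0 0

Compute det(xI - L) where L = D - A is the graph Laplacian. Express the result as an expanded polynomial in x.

With the vertex order [0, 1, 2, 3, 4, 5, 6], the degrees are [2, 1, 2, 1, 2, 2, 2], giving D = diag(2, 1, 2, 1, 2, 2, 2) and L = D - A. Computing det(xI - L) by cofactor expansion (or equivalently via sum-over-permutations) gives x^7 - 12x^6 + 55x^5 - 118x^4 + 114x^3 - 36x^2. Since p(0) = det(-L) = 0, x divides p(x). The eigenvalues sum to 12, which equals trace(L) = 2|E|.

x^7 - 12x^6 + 55x^5 - 118x^4 + 114x^3 - 36x^2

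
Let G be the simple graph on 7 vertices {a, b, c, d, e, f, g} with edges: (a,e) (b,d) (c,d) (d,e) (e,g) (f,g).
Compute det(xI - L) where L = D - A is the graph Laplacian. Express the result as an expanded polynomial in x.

Reading degrees in the order [a, b, c, d, e, f, g] gives [1, 1, 1, 3, 3, 1, 2]; set D = diag(1, 1, 1, 3, 3, 1, 2) and form L = D - A. Computing det(xI - L) by cofactor expansion (or equivalently via sum-over-permutations) gives x^7 - 12x^6 + 53x^5 - 108x^4 + 105x^3 - 46x^2 + 7x. Since p(0) = det(-L) = 0, x divides p(x). By the matrix-tree theorem the graph has (1/7) * product of the nonzero eigenvalues = 1 spanning tree.

x^7 - 12x^6 + 53x^5 - 108x^4 + 105x^3 - 46x^2 + 7x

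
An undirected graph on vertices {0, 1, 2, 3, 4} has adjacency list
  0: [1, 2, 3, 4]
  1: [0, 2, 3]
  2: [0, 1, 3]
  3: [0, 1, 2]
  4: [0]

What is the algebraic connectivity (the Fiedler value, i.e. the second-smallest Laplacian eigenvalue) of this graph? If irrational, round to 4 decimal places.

Each diagonal entry of L is the vertex degree and each off-diagonal entry is -1 where an edge is present, 0 otherwise; in the order [0, 1, 2, 3, 4] the diagonal is [4, 3, 3, 3, 1]. Computing the eigenvalues of L and sorting gives [0, 1, 4, 4, 5]. The Fiedler value lambda_2 = 1 is strictly positive, so the graph is connected. The eigenvalues sum to 14, which equals trace(L) = 2|E|.

1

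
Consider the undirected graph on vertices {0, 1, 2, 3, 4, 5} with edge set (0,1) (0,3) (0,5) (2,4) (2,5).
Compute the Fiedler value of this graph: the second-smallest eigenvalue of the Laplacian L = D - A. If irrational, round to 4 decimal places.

0.3249

Each diagonal entry of L is the vertex degree and each off-diagonal entry is -1 where an edge is present, 0 otherwise; in the order [0, 1, 2, 3, 4, 5] the diagonal is [3, 1, 2, 1, 1, 2]. The sorted Laplacian eigenvalues are [0, 0.3249, 1, 1.4608, 3, 4.2143]; the algebraic connectivity is the second entry, 0.3249. The eigenvalues sum to 10, which equals trace(L) = 2|E|. By the matrix-tree theorem the graph has (1/6) * product of the nonzero eigenvalues = 1 spanning tree.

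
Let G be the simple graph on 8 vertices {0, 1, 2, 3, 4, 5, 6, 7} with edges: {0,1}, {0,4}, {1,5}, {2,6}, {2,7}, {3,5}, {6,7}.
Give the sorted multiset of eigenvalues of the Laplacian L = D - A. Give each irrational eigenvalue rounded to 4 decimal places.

Each diagonal entry of L is the vertex degree and each off-diagonal entry is -1 where an edge is present, 0 otherwise; in the order [0, 1, 2, 3, 4, 5, 6, 7] the diagonal is [2, 2, 2, 1, 1, 2, 2, 2]. The multiplicity of 0 as a Laplacian eigenvalue equals the number of connected components. The 2 zero eigenvalues correspond to the 2 connected components. The eigenvalues sum to 14, which equals trace(L) = 2|E|. There are 2 zeros in the spectrum, matching the 2 components.

[0, 0, 0.3820, 1.3820, 2.6180, 3, 3, 3.6180]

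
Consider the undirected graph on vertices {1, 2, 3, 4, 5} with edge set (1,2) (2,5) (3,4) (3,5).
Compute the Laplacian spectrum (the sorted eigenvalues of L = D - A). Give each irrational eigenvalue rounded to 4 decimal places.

Reading degrees in the order [1, 2, 3, 4, 5] gives [1, 2, 2, 1, 2]; set D = diag(1, 2, 2, 1, 2) and form L = D - A. Since every row of L sums to 0, the all-ones vector is in the kernel and 0 is an eigenvalue. The single zero eigenvalue shows the graph is connected. The largest eigenvalue, 3.6180, is at most the vertex count 5. There is one zero in the spectrum, matching the 1 component.

[0, 0.3820, 1.3820, 2.6180, 3.6180]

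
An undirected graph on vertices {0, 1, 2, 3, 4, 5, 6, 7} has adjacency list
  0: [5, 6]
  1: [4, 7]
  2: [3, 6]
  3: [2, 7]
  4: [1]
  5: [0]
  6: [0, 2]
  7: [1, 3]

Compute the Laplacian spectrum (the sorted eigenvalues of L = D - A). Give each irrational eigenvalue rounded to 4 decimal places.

[0, 0.1522, 0.5858, 1.2346, 2, 2.7654, 3.4142, 3.8478]

Each diagonal entry of L is the vertex degree and each off-diagonal entry is -1 where an edge is present, 0 otherwise; in the order [0, 1, 2, 3, 4, 5, 6, 7] the diagonal is [2, 2, 2, 2, 1, 1, 2, 2]. L is symmetric positive semidefinite, so every eigenvalue is real and nonnegative. The single zero eigenvalue shows the graph is connected. The largest eigenvalue, 3.8478, is at most the vertex count 8.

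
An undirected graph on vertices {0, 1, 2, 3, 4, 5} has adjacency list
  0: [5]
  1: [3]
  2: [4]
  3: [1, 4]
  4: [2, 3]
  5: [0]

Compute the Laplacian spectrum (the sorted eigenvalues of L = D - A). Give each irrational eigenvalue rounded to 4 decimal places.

[0, 0, 0.5858, 2, 2, 3.4142]

With the vertex order [0, 1, 2, 3, 4, 5], the degrees are [1, 1, 1, 2, 2, 1], giving D = diag(1, 1, 1, 2, 2, 1) and L = D - A. Since every row of L sums to 0, the all-ones vector is in the kernel and 0 is an eigenvalue. The 2 zero eigenvalues correspond to the 2 connected components. The largest eigenvalue, 3.4142, is at most the vertex count 6.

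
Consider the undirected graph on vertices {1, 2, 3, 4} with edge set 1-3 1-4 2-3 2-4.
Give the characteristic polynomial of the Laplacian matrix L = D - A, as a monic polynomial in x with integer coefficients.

x^4 - 8x^3 + 20x^2 - 16x

Reading degrees in the order [1, 2, 3, 4] gives [2, 2, 2, 2]; set D = diag(2, 2, 2, 2) and form L = D - A. L has integer entries, so p(x) = det(xI - L) has integer coefficients. Expanding the determinant yields x^4 - 8x^3 + 20x^2 - 16x. The coefficient of x^3 equals -trace(L) = -8, matching the sum of degrees. There is one zero in the spectrum, matching the 1 component.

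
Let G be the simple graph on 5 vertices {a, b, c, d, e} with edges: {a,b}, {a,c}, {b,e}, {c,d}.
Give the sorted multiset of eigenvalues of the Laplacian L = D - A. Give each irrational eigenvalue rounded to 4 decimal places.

Reading degrees in the order [a, b, c, d, e] gives [2, 2, 2, 1, 1]; set D = diag(2, 2, 2, 1, 1) and form L = D - A. Diagonalising L (or applying a numerical eigensolver to the 5x5 matrix) gives the spectrum above. The single zero eigenvalue shows the graph is connected. By the matrix-tree theorem the graph has (1/5) * product of the nonzero eigenvalues = 1 spanning tree. There is one zero in the spectrum, matching the 1 component.

[0, 0.3820, 1.3820, 2.6180, 3.6180]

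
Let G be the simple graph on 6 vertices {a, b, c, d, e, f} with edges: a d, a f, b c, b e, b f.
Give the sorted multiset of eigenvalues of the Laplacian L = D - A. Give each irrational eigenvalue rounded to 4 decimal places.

Reading degrees in the order [a, b, c, d, e, f] gives [2, 3, 1, 1, 1, 2]; set D = diag(2, 3, 1, 1, 1, 2) and form L = D - A. L is symmetric positive semidefinite, so every eigenvalue is real and nonnegative. The single zero eigenvalue shows the graph is connected. The eigenvalues sum to 10, which equals trace(L) = 2|E|. There is one zero in the spectrum, matching the 1 component.

[0, 0.3249, 1, 1.4608, 3, 4.2143]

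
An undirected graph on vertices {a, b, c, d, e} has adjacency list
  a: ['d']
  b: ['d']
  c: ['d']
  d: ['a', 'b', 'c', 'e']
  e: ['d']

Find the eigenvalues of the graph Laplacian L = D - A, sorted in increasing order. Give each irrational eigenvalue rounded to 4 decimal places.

Reading degrees in the order [a, b, c, d, e] gives [1, 1, 1, 4, 1]; set D = diag(1, 1, 1, 4, 1) and form L = D - A. Since every row of L sums to 0, the all-ones vector is in the kernel and 0 is an eigenvalue. The eigenvalues sum to 8, which equals trace(L) = 2|E|.

[0, 1, 1, 1, 5]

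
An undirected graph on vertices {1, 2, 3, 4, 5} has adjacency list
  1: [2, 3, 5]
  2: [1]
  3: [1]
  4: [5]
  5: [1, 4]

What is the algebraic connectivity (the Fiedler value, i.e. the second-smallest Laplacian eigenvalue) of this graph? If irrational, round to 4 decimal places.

0.5188

Reading degrees in the order [1, 2, 3, 4, 5] gives [3, 1, 1, 1, 2]; set D = diag(3, 1, 1, 1, 2) and form L = D - A. The sorted Laplacian eigenvalues are [0, 0.5188, 1, 2.3111, 4.1701]; the algebraic connectivity is the second entry, 0.5188. The eigenvalues sum to 8, which equals trace(L) = 2|E|. There is one zero in the spectrum, matching the 1 component.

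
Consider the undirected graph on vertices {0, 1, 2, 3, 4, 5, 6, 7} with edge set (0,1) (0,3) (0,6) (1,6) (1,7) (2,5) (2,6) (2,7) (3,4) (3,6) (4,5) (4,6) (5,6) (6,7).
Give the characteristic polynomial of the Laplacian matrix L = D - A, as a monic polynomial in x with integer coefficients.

x^8 - 28x^7 + 322x^6 - 1974x^5 + 6965x^4 - 14126x^3 + 15225x^2 - 6728x

With the vertex order [0, 1, 2, 3, 4, 5, 6, 7], the degrees are [3, 3, 3, 3, 3, 3, 7, 3], giving D = diag(3, 3, 3, 3, 3, 3, 7, 3) and L = D - A. Computing det(xI - L) by cofactor expansion (or equivalently via sum-over-permutations) gives x^8 - 28x^7 + 322x^6 - 1974x^5 + 6965x^4 - 14126x^3 + 15225x^2 - 6728x. Since p(0) = det(-L) = 0, x divides p(x). By the matrix-tree theorem the graph has (1/8) * product of the nonzero eigenvalues = 841 spanning trees.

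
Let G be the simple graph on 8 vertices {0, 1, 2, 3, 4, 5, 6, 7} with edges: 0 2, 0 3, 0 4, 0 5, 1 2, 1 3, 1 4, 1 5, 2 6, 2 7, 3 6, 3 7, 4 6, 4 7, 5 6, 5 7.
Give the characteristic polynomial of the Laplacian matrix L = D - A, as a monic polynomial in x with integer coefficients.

Each diagonal entry of L is the vertex degree and each off-diagonal entry is -1 where an edge is present, 0 otherwise; in the order [0, 1, 2, 3, 4, 5, 6, 7] the diagonal is [4, 4, 4, 4, 4, 4, 4, 4]. Computing det(xI - L) by cofactor expansion (or equivalently via sum-over-permutations) gives x^8 - 32x^7 + 432x^6 - 3200x^5 + 14080x^4 - 36864x^3 + 53248x^2 - 32768x. The constant term is 0 because L is singular (the all-ones vector lies in its kernel). The largest eigenvalue, 8, is at most the vertex count 8.

x^8 - 32x^7 + 432x^6 - 3200x^5 + 14080x^4 - 36864x^3 + 53248x^2 - 32768x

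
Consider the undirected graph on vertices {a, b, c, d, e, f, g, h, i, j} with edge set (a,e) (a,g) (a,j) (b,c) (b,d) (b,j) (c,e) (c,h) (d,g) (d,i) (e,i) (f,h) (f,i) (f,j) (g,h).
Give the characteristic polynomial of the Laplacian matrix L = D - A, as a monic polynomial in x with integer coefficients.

Each diagonal entry of L is the vertex degree and each off-diagonal entry is -1 where an edge is present, 0 otherwise; in the order [a, b, c, d, e, f, g, h, i, j] the diagonal is [3, 3, 3, 3, 3, 3, 3, 3, 3, 3]. L has integer entries, so p(x) = det(xI - L) has integer coefficients. Expanding the determinant yields x^10 - 30x^9 + 390x^8 - 2880x^7 + 13305x^6 - 39882x^5 + 77640x^4 - 94800x^3 + 66000x^2 - 20000x. The constant term is 0 because L is singular (the all-ones vector lies in its kernel).

x^10 - 30x^9 + 390x^8 - 2880x^7 + 13305x^6 - 39882x^5 + 77640x^4 - 94800x^3 + 66000x^2 - 20000x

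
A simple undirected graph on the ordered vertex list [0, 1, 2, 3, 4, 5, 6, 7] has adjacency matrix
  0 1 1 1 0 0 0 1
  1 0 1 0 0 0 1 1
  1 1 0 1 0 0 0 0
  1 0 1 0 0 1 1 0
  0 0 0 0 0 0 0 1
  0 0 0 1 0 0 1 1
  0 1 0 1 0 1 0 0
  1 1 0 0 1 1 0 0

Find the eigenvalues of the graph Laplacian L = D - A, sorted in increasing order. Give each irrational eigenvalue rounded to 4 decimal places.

Each diagonal entry of L is the vertex degree and each off-diagonal entry is -1 where an edge is present, 0 otherwise; in the order [0, 1, 2, 3, 4, 5, 6, 7] the diagonal is [4, 4, 3, 4, 1, 3, 3, 4]. L is symmetric positive semidefinite, so every eigenvalue is real and nonnegative. The single zero eigenvalue shows the graph is connected. The eigenvalues sum to 26, which equals trace(L) = 2|E|.

[0, 0.8226, 2.0681, 3.3216, 3.4824, 4.5176, 5.8558, 5.9319]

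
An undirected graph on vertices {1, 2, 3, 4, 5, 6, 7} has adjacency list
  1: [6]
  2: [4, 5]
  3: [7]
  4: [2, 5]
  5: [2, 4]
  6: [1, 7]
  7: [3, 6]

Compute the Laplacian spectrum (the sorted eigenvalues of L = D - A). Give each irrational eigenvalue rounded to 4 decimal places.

Reading degrees in the order [1, 2, 3, 4, 5, 6, 7] gives [1, 2, 1, 2, 2, 2, 2]; set D = diag(1, 2, 1, 2, 2, 2, 2) and form L = D - A. Since every row of L sums to 0, the all-ones vector is in the kernel and 0 is an eigenvalue. The 2 zero eigenvalues correspond to the 2 connected components. The largest eigenvalue, 3.4142, is at most the vertex count 7. There are 2 zeros in the spectrum, matching the 2 components.

[0, 0, 0.5858, 2, 3, 3, 3.4142]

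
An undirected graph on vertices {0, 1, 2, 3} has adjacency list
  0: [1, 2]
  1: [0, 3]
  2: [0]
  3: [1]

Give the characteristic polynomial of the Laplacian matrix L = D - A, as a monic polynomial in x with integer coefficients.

x^4 - 6x^3 + 10x^2 - 4x

With the vertex order [0, 1, 2, 3], the degrees are [2, 2, 1, 1], giving D = diag(2, 2, 1, 1) and L = D - A. L has integer entries, so p(x) = det(xI - L) has integer coefficients. Expanding the determinant yields x^4 - 6x^3 + 10x^2 - 4x. The coefficient of x^3 equals -trace(L) = -6, matching the sum of degrees. The largest eigenvalue, 3.4142, is at most the vertex count 4.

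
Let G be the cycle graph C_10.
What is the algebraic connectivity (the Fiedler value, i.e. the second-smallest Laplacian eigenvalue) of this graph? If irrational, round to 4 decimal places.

The graph has 10 vertices and degree multiset [2, 2, 2, 2, 2, 2, 2, 2, 2, 2]; D is the diagonal matrix of degrees and L = D - A. The sorted Laplacian eigenvalues are [0, 0.3820, 0.3820, 1.3820, 1.3820, 2.6180, 2.6180, 3.6180, 3.6180, 4]; the algebraic connectivity is the second entry, 0.3820. There is one zero in the spectrum, matching the 1 component. The largest eigenvalue, 4, is at most the vertex count 10.

0.3820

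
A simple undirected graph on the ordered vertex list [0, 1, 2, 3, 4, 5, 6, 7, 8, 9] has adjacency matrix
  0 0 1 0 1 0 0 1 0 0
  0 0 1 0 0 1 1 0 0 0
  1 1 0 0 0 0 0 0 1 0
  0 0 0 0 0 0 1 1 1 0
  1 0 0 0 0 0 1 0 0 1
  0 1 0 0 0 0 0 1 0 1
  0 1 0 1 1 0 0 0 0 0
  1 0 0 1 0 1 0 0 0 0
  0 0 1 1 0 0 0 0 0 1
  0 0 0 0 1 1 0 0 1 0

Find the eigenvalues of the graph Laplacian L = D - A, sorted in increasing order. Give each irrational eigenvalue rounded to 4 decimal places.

Each diagonal entry of L is the vertex degree and each off-diagonal entry is -1 where an edge is present, 0 otherwise; in the order [0, 1, 2, 3, 4, 5, 6, 7, 8, 9] the diagonal is [3, 3, 3, 3, 3, 3, 3, 3, 3, 3]. Diagonalising L (or applying a numerical eigensolver to the 10x10 matrix) gives the spectrum above. The single zero eigenvalue shows the graph is connected. By the matrix-tree theorem the graph has (1/10) * product of the nonzero eigenvalues = 2000 spanning trees. The eigenvalues sum to 30, which equals trace(L) = 2|E|.

[0, 2, 2, 2, 2, 2, 5, 5, 5, 5]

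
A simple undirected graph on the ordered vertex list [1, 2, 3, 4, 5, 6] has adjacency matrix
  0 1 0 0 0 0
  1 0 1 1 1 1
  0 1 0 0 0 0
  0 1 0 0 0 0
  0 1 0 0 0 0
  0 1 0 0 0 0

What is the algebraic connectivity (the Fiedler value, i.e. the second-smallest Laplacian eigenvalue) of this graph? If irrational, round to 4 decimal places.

1

Reading degrees in the order [1, 2, 3, 4, 5, 6] gives [1, 5, 1, 1, 1, 1]; set D = diag(1, 5, 1, 1, 1, 1) and form L = D - A. The sorted Laplacian eigenvalues are [0, 1, 1, 1, 1, 6]; the algebraic connectivity is the second entry, 1. The eigenvalues sum to 10, which equals trace(L) = 2|E|.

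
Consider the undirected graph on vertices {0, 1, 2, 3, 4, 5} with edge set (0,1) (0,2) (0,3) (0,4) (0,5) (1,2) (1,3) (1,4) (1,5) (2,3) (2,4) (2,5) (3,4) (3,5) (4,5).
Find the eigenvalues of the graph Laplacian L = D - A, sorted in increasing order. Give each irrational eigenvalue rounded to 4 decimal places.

[0, 6, 6, 6, 6, 6]

Reading degrees in the order [0, 1, 2, 3, 4, 5] gives [5, 5, 5, 5, 5, 5]; set D = diag(5, 5, 5, 5, 5, 5) and form L = D - A. The multiplicity of 0 as a Laplacian eigenvalue equals the number of connected components. The eigenvalues sum to 30, which equals trace(L) = 2|E|. The largest eigenvalue, 6, is at most the vertex count 6.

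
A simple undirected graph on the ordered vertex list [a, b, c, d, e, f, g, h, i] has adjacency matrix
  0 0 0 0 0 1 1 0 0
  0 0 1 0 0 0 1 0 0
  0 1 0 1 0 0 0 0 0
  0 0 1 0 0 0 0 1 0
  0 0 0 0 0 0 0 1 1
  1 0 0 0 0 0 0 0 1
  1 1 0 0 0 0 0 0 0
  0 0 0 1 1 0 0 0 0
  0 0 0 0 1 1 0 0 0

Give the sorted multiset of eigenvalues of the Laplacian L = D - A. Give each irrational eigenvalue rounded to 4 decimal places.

Reading degrees in the order [a, b, c, d, e, f, g, h, i] gives [2, 2, 2, 2, 2, 2, 2, 2, 2]; set D = diag(2, 2, 2, 2, 2, 2, 2, 2, 2) and form L = D - A. L is symmetric positive semidefinite, so every eigenvalue is real and nonnegative. The single zero eigenvalue shows the graph is connected. There is one zero in the spectrum, matching the 1 component.

[0, 0.4679, 0.4679, 1.6527, 1.6527, 3, 3, 3.8794, 3.8794]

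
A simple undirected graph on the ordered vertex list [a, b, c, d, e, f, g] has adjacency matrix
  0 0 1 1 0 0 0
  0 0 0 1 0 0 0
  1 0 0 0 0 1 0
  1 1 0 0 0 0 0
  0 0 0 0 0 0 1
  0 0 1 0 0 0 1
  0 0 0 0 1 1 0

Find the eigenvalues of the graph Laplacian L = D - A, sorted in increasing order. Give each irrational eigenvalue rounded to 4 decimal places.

[0, 0.1981, 0.7530, 1.5550, 2.4450, 3.2470, 3.8019]

Reading degrees in the order [a, b, c, d, e, f, g] gives [2, 1, 2, 2, 1, 2, 2]; set D = diag(2, 1, 2, 2, 1, 2, 2) and form L = D - A. Diagonalising L (or applying a numerical eigensolver to the 7x7 matrix) gives the spectrum above. The single zero eigenvalue shows the graph is connected. By the matrix-tree theorem the graph has (1/7) * product of the nonzero eigenvalues = 1 spanning tree.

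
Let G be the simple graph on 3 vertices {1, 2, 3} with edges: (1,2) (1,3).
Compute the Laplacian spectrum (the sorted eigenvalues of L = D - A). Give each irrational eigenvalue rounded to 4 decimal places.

Each diagonal entry of L is the vertex degree and each off-diagonal entry is -1 where an edge is present, 0 otherwise; in the order [1, 2, 3] the diagonal is [2, 1, 1]. Diagonalising L (or applying a numerical eigensolver to the 3x3 matrix) gives the spectrum above. The single zero eigenvalue shows the graph is connected. There is one zero in the spectrum, matching the 1 component.

[0, 1, 3]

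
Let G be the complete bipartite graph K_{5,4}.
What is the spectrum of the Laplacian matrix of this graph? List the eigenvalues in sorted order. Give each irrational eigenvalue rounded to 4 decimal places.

[0, 4, 4, 4, 4, 5, 5, 5, 9]

The graph has 9 vertices and degree multiset [5, 5, 5, 5, 4, 4, 4, 4, 4]; D is the diagonal matrix of degrees and L = D - A. Since every row of L sums to 0, the all-ones vector is in the kernel and 0 is an eigenvalue.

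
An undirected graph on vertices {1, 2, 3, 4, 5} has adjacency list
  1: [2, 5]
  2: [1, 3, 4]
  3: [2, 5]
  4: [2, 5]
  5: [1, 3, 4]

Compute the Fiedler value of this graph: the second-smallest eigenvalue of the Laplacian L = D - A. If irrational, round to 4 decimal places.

Reading degrees in the order [1, 2, 3, 4, 5] gives [2, 3, 2, 2, 3]; set D = diag(2, 3, 2, 2, 3) and form L = D - A. The sorted Laplacian eigenvalues are [0, 2, 2, 3, 5]; the algebraic connectivity is the second entry, 2. There is one zero in the spectrum, matching the 1 component.

2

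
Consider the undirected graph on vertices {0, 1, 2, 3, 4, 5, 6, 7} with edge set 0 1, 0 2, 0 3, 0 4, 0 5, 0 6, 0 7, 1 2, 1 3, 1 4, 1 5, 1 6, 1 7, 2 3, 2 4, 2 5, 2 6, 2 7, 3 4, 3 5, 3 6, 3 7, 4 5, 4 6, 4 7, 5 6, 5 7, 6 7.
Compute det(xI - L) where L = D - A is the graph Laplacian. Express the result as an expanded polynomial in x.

With the vertex order [0, 1, 2, 3, 4, 5, 6, 7], the degrees are [7, 7, 7, 7, 7, 7, 7, 7], giving D = diag(7, 7, 7, 7, 7, 7, 7, 7) and L = D - A. Computing det(xI - L) by cofactor expansion (or equivalently via sum-over-permutations) gives x^8 - 56x^7 + 1344x^6 - 17920x^5 + 143360x^4 - 688128x^3 + 1835008x^2 - 2097152x. The constant term is 0 because L is singular (the all-ones vector lies in its kernel). The largest eigenvalue, 8, is at most the vertex count 8.

x^8 - 56x^7 + 1344x^6 - 17920x^5 + 143360x^4 - 688128x^3 + 1835008x^2 - 2097152x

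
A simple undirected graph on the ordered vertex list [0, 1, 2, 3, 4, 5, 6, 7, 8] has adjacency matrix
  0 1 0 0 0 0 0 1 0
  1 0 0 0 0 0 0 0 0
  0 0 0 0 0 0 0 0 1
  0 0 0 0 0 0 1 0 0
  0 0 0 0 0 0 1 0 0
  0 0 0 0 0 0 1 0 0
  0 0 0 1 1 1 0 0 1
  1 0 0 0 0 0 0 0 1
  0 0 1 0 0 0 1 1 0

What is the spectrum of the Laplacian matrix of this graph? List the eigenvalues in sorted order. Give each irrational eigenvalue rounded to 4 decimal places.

With the vertex order [0, 1, 2, 3, 4, 5, 6, 7, 8], the degrees are [2, 1, 1, 1, 1, 1, 4, 2, 3], giving D = diag(2, 1, 1, 1, 1, 1, 4, 2, 3) and L = D - A. Since every row of L sums to 0, the all-ones vector is in the kernel and 0 is an eigenvalue. The single zero eigenvalue shows the graph is connected. The eigenvalues sum to 16, which equals trace(L) = 2|E|.

[0, 0.2022, 0.5693, 1, 1, 1.4124, 2.8273, 3.7046, 5.2842]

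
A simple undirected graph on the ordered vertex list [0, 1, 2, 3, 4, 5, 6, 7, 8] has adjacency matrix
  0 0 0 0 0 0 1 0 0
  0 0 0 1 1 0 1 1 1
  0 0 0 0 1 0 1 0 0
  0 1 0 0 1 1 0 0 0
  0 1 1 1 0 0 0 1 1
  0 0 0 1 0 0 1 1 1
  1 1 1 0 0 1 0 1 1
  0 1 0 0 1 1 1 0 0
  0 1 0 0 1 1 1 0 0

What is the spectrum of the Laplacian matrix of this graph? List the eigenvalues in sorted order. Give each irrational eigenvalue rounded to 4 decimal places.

Reading degrees in the order [0, 1, 2, 3, 4, 5, 6, 7, 8] gives [1, 5, 2, 3, 5, 4, 6, 4, 4]; set D = diag(1, 5, 2, 3, 5, 4, 6, 4, 4) and form L = D - A. The multiplicity of 0 as a Laplacian eigenvalue equals the number of connected components. The single zero eigenvalue shows the graph is connected.

[0, 0.9323, 1.8815, 3.1086, 4, 4.0203, 5.6923, 6.8779, 7.4871]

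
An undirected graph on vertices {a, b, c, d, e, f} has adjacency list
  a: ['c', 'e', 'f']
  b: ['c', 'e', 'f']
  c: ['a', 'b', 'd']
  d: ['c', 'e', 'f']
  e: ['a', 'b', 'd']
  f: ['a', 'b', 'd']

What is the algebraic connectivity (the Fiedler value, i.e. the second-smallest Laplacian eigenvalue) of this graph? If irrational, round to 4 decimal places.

Each diagonal entry of L is the vertex degree and each off-diagonal entry is -1 where an edge is present, 0 otherwise; in the order [a, b, c, d, e, f] the diagonal is [3, 3, 3, 3, 3, 3]. The smallest Laplacian eigenvalue is always 0. The next one, lambda_2 = 3, measures how hard the graph is to disconnect: larger values mean better connectivity. The eigenvalues sum to 18, which equals trace(L) = 2|E|.

3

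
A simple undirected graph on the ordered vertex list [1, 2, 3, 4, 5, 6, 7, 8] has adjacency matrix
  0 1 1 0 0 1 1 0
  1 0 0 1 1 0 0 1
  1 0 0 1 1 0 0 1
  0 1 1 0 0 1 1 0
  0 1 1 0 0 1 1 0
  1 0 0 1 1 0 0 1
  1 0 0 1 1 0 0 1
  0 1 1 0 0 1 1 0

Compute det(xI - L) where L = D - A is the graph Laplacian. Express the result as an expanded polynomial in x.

Reading degrees in the order [1, 2, 3, 4, 5, 6, 7, 8] gives [4, 4, 4, 4, 4, 4, 4, 4]; set D = diag(4, 4, 4, 4, 4, 4, 4, 4) and form L = D - A. L has integer entries, so p(x) = det(xI - L) has integer coefficients. Expanding the determinant yields x^8 - 32x^7 + 432x^6 - 3200x^5 + 14080x^4 - 36864x^3 + 53248x^2 - 32768x. The constant term is 0 because L is singular (the all-ones vector lies in its kernel).

x^8 - 32x^7 + 432x^6 - 3200x^5 + 14080x^4 - 36864x^3 + 53248x^2 - 32768x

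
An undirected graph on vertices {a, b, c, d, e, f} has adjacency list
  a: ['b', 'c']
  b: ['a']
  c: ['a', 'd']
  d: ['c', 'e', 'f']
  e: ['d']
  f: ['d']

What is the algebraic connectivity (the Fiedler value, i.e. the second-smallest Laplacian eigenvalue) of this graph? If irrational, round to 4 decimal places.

Each diagonal entry of L is the vertex degree and each off-diagonal entry is -1 where an edge is present, 0 otherwise; in the order [a, b, c, d, e, f] the diagonal is [2, 1, 2, 3, 1, 1]. The smallest Laplacian eigenvalue is always 0. The next one, lambda_2 = 0.3249, measures how hard the graph is to disconnect: larger values mean better connectivity. There is one zero in the spectrum, matching the 1 component.

0.3249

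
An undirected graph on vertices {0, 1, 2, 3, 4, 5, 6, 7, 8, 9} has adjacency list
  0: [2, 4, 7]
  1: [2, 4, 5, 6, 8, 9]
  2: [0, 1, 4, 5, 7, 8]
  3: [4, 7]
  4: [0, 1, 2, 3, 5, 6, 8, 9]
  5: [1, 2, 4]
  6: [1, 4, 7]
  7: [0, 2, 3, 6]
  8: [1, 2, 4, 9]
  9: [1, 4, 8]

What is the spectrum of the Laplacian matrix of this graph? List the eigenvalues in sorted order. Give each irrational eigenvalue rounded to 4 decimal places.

Each diagonal entry of L is the vertex degree and each off-diagonal entry is -1 where an edge is present, 0 otherwise; in the order [0, 1, 2, 3, 4, 5, 6, 7, 8, 9] the diagonal is [3, 6, 6, 2, 8, 3, 3, 4, 4, 3]. L is symmetric positive semidefinite, so every eigenvalue is real and nonnegative. There is one zero in the spectrum, matching the 1 component.

[0, 1.5648, 2.3409, 2.7490, 2.8223, 4.3712, 4.9045, 6.6330, 7.4785, 9.1358]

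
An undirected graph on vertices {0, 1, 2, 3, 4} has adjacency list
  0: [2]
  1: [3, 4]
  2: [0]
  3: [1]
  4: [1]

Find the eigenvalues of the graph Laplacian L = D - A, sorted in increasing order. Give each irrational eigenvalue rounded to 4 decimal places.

With the vertex order [0, 1, 2, 3, 4], the degrees are [1, 2, 1, 1, 1], giving D = diag(1, 2, 1, 1, 1) and L = D - A. L is symmetric positive semidefinite, so every eigenvalue is real and nonnegative. The 2 zero eigenvalues correspond to the 2 connected components.

[0, 0, 1, 2, 3]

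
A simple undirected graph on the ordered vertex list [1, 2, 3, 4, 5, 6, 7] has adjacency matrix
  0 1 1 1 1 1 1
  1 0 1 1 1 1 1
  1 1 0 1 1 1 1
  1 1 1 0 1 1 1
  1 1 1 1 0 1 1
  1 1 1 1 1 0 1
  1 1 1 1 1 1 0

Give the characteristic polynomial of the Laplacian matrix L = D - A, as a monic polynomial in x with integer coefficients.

Reading degrees in the order [1, 2, 3, 4, 5, 6, 7] gives [6, 6, 6, 6, 6, 6, 6]; set D = diag(6, 6, 6, 6, 6, 6, 6) and form L = D - A. L has integer entries, so p(x) = det(xI - L) has integer coefficients. Expanding the determinant yields x^7 - 42x^6 + 735x^5 - 6860x^4 + 36015x^3 - 100842x^2 + 117649x. Since p(0) = det(-L) = 0, x divides p(x). The eigenvalues sum to 42, which equals trace(L) = 2|E|.

x^7 - 42x^6 + 735x^5 - 6860x^4 + 36015x^3 - 100842x^2 + 117649x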